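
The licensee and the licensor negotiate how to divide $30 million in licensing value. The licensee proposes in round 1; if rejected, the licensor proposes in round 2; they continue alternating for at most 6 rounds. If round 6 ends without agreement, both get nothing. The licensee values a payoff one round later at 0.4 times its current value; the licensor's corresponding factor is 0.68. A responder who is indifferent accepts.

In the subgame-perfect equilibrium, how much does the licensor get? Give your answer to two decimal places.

Round 6 (the licensor proposes): the licensee will accept anything ≥ 0, so the licensor offers 0 and keeps 30.
Round 5 (the licensee proposes): the licensor can get 30 next round, worth 0.68 × 30 = 20.4 now, so the licensee offers 20.4, keeping 9.6.
Round 4 (the licensor proposes): the licensee can get 9.6 next round, worth 0.4 × 9.6 = 3.84 now; the licensor offers that and keeps 26.16.
Round 3 (the licensee proposes): the licensor can get 26.16 next round, worth 0.68 × 26.16 = 17.7888 now. The licensee offers 17.7888 and keeps 30 − 17.7888 = 12.2112.
Round 2 (the licensor proposes): the licensee can get 12.2112 next round, worth 0.4 × 12.2112 = 4.88448 now, so the licensor offers 4.88448, keeping 25.11552.
Round 1 (the licensee proposes): the licensor can get 25.11552 next round, worth 0.68 × 25.11552 = 17.0785536 now; the licensee offers that and keeps 12.9214464.

17.08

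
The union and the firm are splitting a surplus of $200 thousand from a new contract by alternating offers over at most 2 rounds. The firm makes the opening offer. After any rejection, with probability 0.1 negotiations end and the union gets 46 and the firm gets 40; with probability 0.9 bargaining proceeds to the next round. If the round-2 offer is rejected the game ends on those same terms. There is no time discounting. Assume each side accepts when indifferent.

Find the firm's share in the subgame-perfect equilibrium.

51.4

Round 2 (the union proposes): the firm gets 40 if talks fail, so the union offers 40 and keeps 160.
Round 1 (the firm proposes): rejecting gives the union an expected 0.9 × 160 + 0.1 × 46 = 148.6. The firm offers 148.6 and keeps 200 − 148.6 = 51.4.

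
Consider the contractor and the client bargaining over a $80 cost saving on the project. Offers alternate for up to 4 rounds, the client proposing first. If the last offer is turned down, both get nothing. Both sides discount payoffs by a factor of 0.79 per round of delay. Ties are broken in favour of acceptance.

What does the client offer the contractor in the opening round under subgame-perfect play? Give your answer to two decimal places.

Round 4 (the contractor proposes): the client will accept anything ≥ 0, so the contractor offers 0 and keeps 80.
Round 3 (the client proposes): the contractor can get 80 next round, worth 0.79 × 80 = 63.2 now. The client offers 63.2 and keeps 80 − 63.2 = 16.8.
Round 2 (the contractor proposes): the client can get 16.8 next round, worth 0.79 × 16.8 = 13.272 now. The contractor offers 13.272 and keeps 80 − 13.272 = 66.728.
Round 1 (the client proposes): the contractor can get 66.728 next round, worth 0.79 × 66.728 = 52.71512 now. The client offers 52.71512 and keeps 80 − 52.71512 = 27.28488.

52.72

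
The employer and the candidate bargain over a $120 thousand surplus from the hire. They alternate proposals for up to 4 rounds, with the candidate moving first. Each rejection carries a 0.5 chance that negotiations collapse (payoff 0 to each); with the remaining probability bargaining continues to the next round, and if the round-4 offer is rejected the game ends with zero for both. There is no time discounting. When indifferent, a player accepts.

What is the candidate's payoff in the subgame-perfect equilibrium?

Round 4 (the employer proposes): rejection yields 0 for the candidate; the employer offers 0 and keeps 120.
Round 3 (the candidate proposes): rejecting gives the employer an expected 0.5 × 120 = 60; the candidate offers that and keeps 60.
Round 2 (the employer proposes): rejecting gives the candidate an expected 0.5 × 60 = 30; the employer offers that and keeps 90.
Round 1 (the candidate proposes): rejecting gives the employer an expected 0.5 × 90 = 45; the candidate offers that and keeps 75.

75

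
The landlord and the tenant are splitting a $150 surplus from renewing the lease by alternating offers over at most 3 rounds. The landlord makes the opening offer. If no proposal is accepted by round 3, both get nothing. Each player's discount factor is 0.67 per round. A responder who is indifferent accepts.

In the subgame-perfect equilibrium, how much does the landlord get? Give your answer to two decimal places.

116.84

Round 3 (the landlord proposes): rejection yields 0 for the tenant; the landlord offers 0 and keeps 150.
Round 2 (the tenant proposes): the landlord can get 150 next round, worth 0.67 × 150 = 100.5 now. The tenant offers 100.5 and keeps 150 − 100.5 = 49.5.
Round 1 (the landlord proposes): the tenant can get 49.5 next round, worth 0.67 × 49.5 = 33.165 now; the landlord offers that and keeps 116.835.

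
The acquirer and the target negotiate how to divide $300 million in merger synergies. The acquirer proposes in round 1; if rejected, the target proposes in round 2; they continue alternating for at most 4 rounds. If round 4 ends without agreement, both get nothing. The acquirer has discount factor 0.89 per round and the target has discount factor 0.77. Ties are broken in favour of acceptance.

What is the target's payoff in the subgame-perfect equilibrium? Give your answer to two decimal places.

Round 4 (the target proposes): the acquirer will accept anything ≥ 0, so the target offers 0 and keeps 300.
Round 3 (the acquirer proposes): the target can get 300 next round, worth 0.77 × 300 = 231 now, so the acquirer offers 231, keeping 69.
Round 2 (the target proposes): the acquirer can get 69 next round, worth 0.89 × 69 = 61.41 now. The target offers 61.41 and keeps 300 − 61.41 = 238.59.
Round 1 (the acquirer proposes): the target can get 238.59 next round, worth 0.77 × 238.59 = 183.7143 now. The acquirer offers 183.7143 and keeps 300 − 183.7143 = 116.2857.

183.71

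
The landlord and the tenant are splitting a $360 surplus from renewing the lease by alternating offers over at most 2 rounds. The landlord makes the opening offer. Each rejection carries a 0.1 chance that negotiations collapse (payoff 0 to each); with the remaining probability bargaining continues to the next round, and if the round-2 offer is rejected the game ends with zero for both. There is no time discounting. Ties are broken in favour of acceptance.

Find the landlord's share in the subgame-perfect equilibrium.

36

Round 2 (the tenant proposes): rejection yields 0 for the landlord; the tenant offers 0 and keeps 360.
Round 1 (the landlord proposes): rejecting gives the tenant an expected 0.9 × 360 = 324, so the landlord offers 324, keeping 36.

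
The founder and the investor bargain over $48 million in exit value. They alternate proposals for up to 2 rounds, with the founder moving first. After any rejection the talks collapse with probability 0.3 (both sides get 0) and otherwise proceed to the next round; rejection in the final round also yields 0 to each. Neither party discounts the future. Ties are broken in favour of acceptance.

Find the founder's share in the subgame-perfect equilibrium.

14.4

By backward induction:
Round 2 (the investor proposes): the founder will accept anything ≥ 0, so the investor offers 0 and keeps 48.
Round 1 (the founder proposes): rejecting gives the investor an expected 0.7 × 48 = 33.6; the founder offers that and keeps 14.4.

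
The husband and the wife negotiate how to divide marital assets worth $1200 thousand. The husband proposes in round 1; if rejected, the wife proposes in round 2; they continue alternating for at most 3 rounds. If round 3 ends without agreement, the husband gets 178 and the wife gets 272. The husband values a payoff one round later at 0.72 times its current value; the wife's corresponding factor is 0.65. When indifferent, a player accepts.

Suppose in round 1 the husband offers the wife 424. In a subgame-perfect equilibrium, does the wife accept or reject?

Round 3 (the husband proposes): the wife gets 272 if talks fail, so the husband offers 272 and keeps 928.
Round 2 (the wife proposes): the husband can get 928 next round, worth 0.72 × 928 = 668.16 now, so the wife offers 668.16, keeping 531.84.
So by rejecting in round 1, the wife gets 531.84 next round, worth 0.65 × 531.84 = 345.696 now.
Offer 424 ≥ 345.696, so the wife accepts.

Accept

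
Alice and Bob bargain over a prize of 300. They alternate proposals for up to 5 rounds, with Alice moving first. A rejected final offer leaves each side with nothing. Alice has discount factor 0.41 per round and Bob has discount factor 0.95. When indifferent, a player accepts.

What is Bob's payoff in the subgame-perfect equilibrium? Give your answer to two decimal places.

Round 5 (Alice proposes): rejection yields 0 for Bob; Alice offers 0 and keeps 300.
Round 4 (Bob proposes): Alice can get 300 next round, worth 0.41 × 300 = 123 now, so Bob offers 123, keeping 177.
Round 3 (Alice proposes): Bob can get 177 next round, worth 0.95 × 177 = 168.15 now, so Alice offers 168.15, keeping 131.85.
Round 2 (Bob proposes): Alice can get 131.85 next round, worth 0.41 × 131.85 = 54.0585 now; Bob offers that and keeps 245.9415.
Round 1 (Alice proposes): Bob can get 245.9415 next round, worth 0.95 × 245.9415 = 233.644425 now, so Alice offers 233.644425, keeping 66.355575.

233.64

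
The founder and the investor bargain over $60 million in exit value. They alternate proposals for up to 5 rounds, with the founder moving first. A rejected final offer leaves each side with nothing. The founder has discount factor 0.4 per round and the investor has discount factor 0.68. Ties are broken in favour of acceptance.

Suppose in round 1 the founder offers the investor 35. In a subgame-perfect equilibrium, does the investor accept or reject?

Accept

Round 5 (the founder proposes): rejection yields 0 for the investor; the founder offers 0 and keeps 60.
Round 4 (the investor proposes): the founder can get 60 next round, worth 0.4 × 60 = 24 now. The investor offers 24 and keeps 60 − 24 = 36.
Round 3 (the founder proposes): the investor can get 36 next round, worth 0.68 × 36 = 24.48 now; the founder offers that and keeps 35.52.
Round 2 (the investor proposes): the founder can get 35.52 next round, worth 0.4 × 35.52 = 14.208 now. The investor offers 14.208 and keeps 60 − 14.208 = 45.792.
So by rejecting in round 1, the investor gets 45.792 next round, worth 0.68 × 45.792 = 31.13856 now.
Offer 35 ≥ 31.13856, so the investor accepts.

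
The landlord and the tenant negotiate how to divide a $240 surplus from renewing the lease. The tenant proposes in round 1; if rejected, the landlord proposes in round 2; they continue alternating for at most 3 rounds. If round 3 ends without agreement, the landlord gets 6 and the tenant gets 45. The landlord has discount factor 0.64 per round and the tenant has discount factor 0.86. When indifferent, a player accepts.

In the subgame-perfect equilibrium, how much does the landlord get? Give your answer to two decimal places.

24.81

Round 3 (the tenant proposes): the landlord gets 6 if talks fail, so the tenant offers 6 and keeps 234.
Round 2 (the landlord proposes): the tenant can get 234 next round, worth 0.86 × 234 = 201.24 now, so the landlord offers 201.24, keeping 38.76.
Round 1 (the tenant proposes): the landlord can get 38.76 next round, worth 0.64 × 38.76 = 24.8064 now, so the tenant offers 24.8064, keeping 215.1936.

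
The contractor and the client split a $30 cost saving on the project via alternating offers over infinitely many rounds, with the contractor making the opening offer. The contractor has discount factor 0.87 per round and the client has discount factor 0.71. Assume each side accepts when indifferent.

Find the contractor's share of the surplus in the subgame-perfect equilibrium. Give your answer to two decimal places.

Let x be the contractor's share when the contractor proposes and y be the client's share when the client proposes.
The client accepts iff offered ≥ 0.71·y, so x = 30 − 0.71y. Symmetrically y = 30 − 0.87x.
Substituting: x = 30 − 0.71(30 − 0.87x), giving x(1 − 0.87·0.71) = 30(1 − 0.71).
So x = 30 × 0.29 / 0.3823 ≈ 22.7570, and the client receives 30 − x ≈ 7.2430.

22.76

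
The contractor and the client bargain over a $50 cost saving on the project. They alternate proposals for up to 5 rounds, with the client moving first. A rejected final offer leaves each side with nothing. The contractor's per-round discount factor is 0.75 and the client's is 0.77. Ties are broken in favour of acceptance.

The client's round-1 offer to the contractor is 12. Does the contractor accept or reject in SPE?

Work out the contractor's continuation value if the offer is rejected.
Round 5 (the client proposes): rejection yields 0 for the contractor; the client offers 0 and keeps 50.
Round 4 (the contractor proposes): the client can get 50 next round, worth 0.77 × 50 = 38.5 now; the contractor offers that and keeps 11.5.
Round 3 (the client proposes): the contractor can get 11.5 next round, worth 0.75 × 11.5 = 8.625 now, so the client offers 8.625, keeping 41.375.
Round 2 (the contractor proposes): the client can get 41.375 next round, worth 0.77 × 41.375 = 31.85875 now, so the contractor offers 31.85875, keeping 18.14125.
So by rejecting in round 1, the contractor gets 18.14125 next round, worth 0.75 × 18.14125 = 13.6059375 now.
Offer 12 < 13.6059375, so the contractor rejects.

Reject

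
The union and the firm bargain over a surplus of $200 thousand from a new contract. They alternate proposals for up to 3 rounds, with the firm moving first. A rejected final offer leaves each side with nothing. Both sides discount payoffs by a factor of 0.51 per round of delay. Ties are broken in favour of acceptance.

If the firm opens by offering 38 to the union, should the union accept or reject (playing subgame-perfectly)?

Reject

Round 3 (the firm proposes): rejection yields 0 for the union; the firm offers 0 and keeps 200.
Round 2 (the union proposes): the firm can get 200 next round, worth 0.51 × 200 = 102 now. The union offers 102 and keeps 200 − 102 = 98.
So by rejecting in round 1, the union gets 98 next round, worth 0.51 × 98 = 49.98 now.
Offer 38 < 49.98, so the union rejects.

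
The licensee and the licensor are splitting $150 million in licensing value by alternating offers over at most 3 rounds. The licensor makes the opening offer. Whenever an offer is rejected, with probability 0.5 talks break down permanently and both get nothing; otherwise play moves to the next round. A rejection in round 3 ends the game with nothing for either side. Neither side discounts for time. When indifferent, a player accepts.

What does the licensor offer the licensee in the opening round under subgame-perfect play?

Round 3 (the licensor proposes): the licensee will accept anything ≥ 0, so the licensor offers 0 and keeps 150.
Round 2 (the licensee proposes): rejecting gives the licensor an expected 0.5 × 150 = 75; the licensee offers that and keeps 75.
Round 1 (the licensor proposes): rejecting gives the licensee an expected 0.5 × 75 = 37.5, so the licensor offers 37.5, keeping 112.5.

37.5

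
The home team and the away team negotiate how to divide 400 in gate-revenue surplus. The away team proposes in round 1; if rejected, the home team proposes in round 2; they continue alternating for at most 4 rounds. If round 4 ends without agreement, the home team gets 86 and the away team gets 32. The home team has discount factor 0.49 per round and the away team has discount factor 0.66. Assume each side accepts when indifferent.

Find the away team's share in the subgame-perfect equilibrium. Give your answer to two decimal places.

By backward induction:
Round 4 (the home team proposes): the away team gets 32 if talks fail, so the home team offers 32 and keeps 368.
Round 3 (the away team proposes): the home team can get 368 next round, worth 0.49 × 368 = 180.32 now; the away team offers that and keeps 219.68.
Round 2 (the home team proposes): the away team can get 219.68 next round, worth 0.66 × 219.68 = 144.9888 now. The home team offers 144.9888 and keeps 400 − 144.9888 = 255.0112.
Round 1 (the away team proposes): the home team can get 255.0112 next round, worth 0.49 × 255.0112 = 124.955488 now, so the away team offers 124.955488, keeping 275.044512.

275.04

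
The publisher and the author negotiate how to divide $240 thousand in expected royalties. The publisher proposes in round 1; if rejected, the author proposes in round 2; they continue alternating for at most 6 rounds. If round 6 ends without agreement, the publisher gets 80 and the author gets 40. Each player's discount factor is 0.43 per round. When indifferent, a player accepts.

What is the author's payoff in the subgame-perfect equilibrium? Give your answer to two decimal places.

Round 6 (the author proposes): the publisher gets 80 if talks fail, so the author offers 80 and keeps 160.
Round 5 (the publisher proposes): the author can get 160 next round, worth 0.43 × 160 = 68.8 now. The publisher offers 68.8 and keeps 240 − 68.8 = 171.2.
Round 4 (the author proposes): the publisher can get 171.2 next round, worth 0.43 × 171.2 = 73.616 now; the author offers that and keeps 166.384.
Round 3 (the publisher proposes): the author can get 166.384 next round, worth 0.43 × 166.384 = 71.54512 now. The publisher offers 71.54512 and keeps 240 − 71.54512 = 168.45488.
Round 2 (the author proposes): the publisher can get 168.45488 next round, worth 0.43 × 168.45488 = 72.4355984 now; the author offers that and keeps 167.5644016.
Round 1 (the publisher proposes): the author can get 167.5644016 next round, worth 0.43 × 167.5644016 = 72.052692688 now; the publisher offers that and keeps 167.947307312.

72.05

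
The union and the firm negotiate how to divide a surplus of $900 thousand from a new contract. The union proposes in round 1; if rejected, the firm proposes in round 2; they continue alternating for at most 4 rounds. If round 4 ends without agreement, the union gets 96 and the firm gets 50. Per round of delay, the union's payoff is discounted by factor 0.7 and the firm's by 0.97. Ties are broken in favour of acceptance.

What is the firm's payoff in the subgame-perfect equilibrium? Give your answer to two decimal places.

Round 4 (the firm proposes): the union gets 96 if talks fail, so the firm offers 96 and keeps 804.
Round 3 (the union proposes): the firm can get 804 next round, worth 0.97 × 804 = 779.88 now, so the union offers 779.88, keeping 120.12.
Round 2 (the firm proposes): the union can get 120.12 next round, worth 0.7 × 120.12 = 84.084 now. The firm offers 84.084 and keeps 900 − 84.084 = 815.916.
Round 1 (the union proposes): the firm can get 815.916 next round, worth 0.97 × 815.916 = 791.43852 now; the union offers that and keeps 108.56148.

791.44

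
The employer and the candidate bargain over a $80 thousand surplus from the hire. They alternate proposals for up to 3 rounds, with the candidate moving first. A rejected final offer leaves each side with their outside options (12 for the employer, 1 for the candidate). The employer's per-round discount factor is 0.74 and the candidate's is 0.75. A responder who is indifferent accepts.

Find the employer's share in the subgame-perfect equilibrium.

21.46

By backward induction:
Round 3 (the candidate proposes): the employer gets 12 if talks fail, so the candidate offers 12 and keeps 68.
Round 2 (the employer proposes): the candidate can get 68 next round, worth 0.75 × 68 = 51 now, so the employer offers 51, keeping 29.
Round 1 (the candidate proposes): the employer can get 29 next round, worth 0.74 × 29 = 21.46 now, so the candidate offers 21.46, keeping 58.54.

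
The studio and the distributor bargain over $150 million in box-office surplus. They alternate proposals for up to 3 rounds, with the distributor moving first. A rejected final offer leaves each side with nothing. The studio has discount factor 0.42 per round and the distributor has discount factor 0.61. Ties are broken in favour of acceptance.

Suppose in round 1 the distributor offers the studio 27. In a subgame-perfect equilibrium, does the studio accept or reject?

Accept

Work out the studio's continuation value if the offer is rejected.
Round 3 (the distributor proposes): rejection yields 0 for the studio; the distributor offers 0 and keeps 150.
Round 2 (the studio proposes): the distributor can get 150 next round, worth 0.61 × 150 = 91.5 now; the studio offers that and keeps 58.5.
So by rejecting in round 1, the studio gets 58.5 next round, worth 0.42 × 58.5 = 24.57 now.
Offer 27 ≥ 24.57, so the studio accepts.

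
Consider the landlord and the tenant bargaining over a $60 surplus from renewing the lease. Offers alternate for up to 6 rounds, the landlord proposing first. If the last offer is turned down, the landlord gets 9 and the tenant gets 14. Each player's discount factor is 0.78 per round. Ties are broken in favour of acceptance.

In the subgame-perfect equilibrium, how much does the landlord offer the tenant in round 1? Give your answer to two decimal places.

31.28

Round 6 (the tenant proposes): the landlord gets 9 if talks fail, so the tenant offers 9 and keeps 51.
Round 5 (the landlord proposes): the tenant can get 51 next round, worth 0.78 × 51 = 39.78 now; the landlord offers that and keeps 20.22.
Round 4 (the tenant proposes): the landlord can get 20.22 next round, worth 0.78 × 20.22 = 15.7716 now. The tenant offers 15.7716 and keeps 60 − 15.7716 = 44.2284.
Round 3 (the landlord proposes): the tenant can get 44.2284 next round, worth 0.78 × 44.2284 = 34.498152 now; the landlord offers that and keeps 25.501848.
Round 2 (the tenant proposes): the landlord can get 25.501848 next round, worth 0.78 × 25.501848 = 19.89144144 now, so the tenant offers 19.89144144, keeping 40.10855856.
Round 1 (the landlord proposes): the tenant can get 40.10855856 next round, worth 0.78 × 40.10855856 = 31.2846756768 now; the landlord offers that and keeps 28.7153243232.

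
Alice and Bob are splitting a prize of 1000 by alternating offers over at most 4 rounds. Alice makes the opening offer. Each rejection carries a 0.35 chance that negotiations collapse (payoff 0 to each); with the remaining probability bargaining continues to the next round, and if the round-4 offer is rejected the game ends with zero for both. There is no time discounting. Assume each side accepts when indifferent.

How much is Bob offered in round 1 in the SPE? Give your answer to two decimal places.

502.13

Round 4 (Bob proposes): rejection yields 0 for Alice; Bob offers 0 and keeps 1000.
Round 3 (Alice proposes): rejecting gives Bob an expected 0.65 × 1000 = 650. Alice offers 650 and keeps 1000 − 650 = 350.
Round 2 (Bob proposes): rejecting gives Alice an expected 0.65 × 350 = 227.5, so Bob offers 227.5, keeping 772.5.
Round 1 (Alice proposes): rejecting gives Bob an expected 0.65 × 772.5 = 502.125; Alice offers that and keeps 497.875.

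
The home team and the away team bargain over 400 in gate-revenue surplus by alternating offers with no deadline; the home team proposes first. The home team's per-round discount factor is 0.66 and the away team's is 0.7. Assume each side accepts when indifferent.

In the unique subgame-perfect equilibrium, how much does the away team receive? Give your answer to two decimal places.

176.95

When the home team proposes, the away team accepts any offer worth at least 0.7 times what the away team would get by proposing next round; and vice versa.
This gives x = 400 − 0.7y and y = 400 − 0.66x, where x and y are each side's share when it proposes.
Hence (1 − 0.7·0.66)x = 400(1 − 0.7), i.e. 0.538·x = 120.
x ≈ 223.0483; the away team's share is 400 − x ≈ 176.9517.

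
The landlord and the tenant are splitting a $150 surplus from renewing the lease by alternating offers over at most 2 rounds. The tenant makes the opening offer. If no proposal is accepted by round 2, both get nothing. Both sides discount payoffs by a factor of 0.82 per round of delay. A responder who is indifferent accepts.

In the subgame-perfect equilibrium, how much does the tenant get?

Work backward from the last round.
Round 2 (the landlord proposes): the tenant will accept anything ≥ 0, so the landlord offers 0 and keeps 150.
Round 1 (the tenant proposes): the landlord can get 150 next round, worth 0.82 × 150 = 123 now; the tenant offers that and keeps 27.

27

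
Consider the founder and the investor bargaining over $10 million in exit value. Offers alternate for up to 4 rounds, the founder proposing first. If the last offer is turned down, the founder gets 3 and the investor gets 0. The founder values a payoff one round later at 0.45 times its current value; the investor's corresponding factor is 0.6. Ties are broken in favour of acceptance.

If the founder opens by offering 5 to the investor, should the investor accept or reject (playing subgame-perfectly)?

Accept

Round 4 (the investor proposes): the founder gets 3 if talks fail, so the investor offers 3 and keeps 7.
Round 3 (the founder proposes): the investor can get 7 next round, worth 0.6 × 7 = 4.2 now, so the founder offers 4.2, keeping 5.8.
Round 2 (the investor proposes): the founder can get 5.8 next round, worth 0.45 × 5.8 = 2.61 now; the investor offers that and keeps 7.39.
So by rejecting in round 1, the investor gets 7.39 next round, worth 0.6 × 7.39 = 4.434 now.
Offer 5 ≥ 4.434, so the investor accepts.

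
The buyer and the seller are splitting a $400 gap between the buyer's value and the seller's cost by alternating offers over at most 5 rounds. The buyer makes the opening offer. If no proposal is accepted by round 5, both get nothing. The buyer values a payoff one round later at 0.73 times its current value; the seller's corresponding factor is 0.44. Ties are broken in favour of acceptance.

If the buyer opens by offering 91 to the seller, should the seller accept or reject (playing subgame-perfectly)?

Round 5 (the buyer proposes): rejection yields 0 for the seller; the buyer offers 0 and keeps 400.
Round 4 (the seller proposes): the buyer can get 400 next round, worth 0.73 × 400 = 292 now, so the seller offers 292, keeping 108.
Round 3 (the buyer proposes): the seller can get 108 next round, worth 0.44 × 108 = 47.52 now; the buyer offers that and keeps 352.48.
Round 2 (the seller proposes): the buyer can get 352.48 next round, worth 0.73 × 352.48 = 257.3104 now; the seller offers that and keeps 142.6896.
So by rejecting in round 1, the seller gets 142.6896 next round, worth 0.44 × 142.6896 = 62.783424 now.
Offer 91 ≥ 62.783424, so the seller accepts.

Accept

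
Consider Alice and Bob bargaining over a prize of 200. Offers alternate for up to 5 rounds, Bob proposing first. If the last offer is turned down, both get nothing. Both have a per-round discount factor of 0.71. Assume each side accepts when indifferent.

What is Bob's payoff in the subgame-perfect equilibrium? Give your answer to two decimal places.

138.06

Round 5 (Bob proposes): Alice will accept anything ≥ 0, so Bob offers 0 and keeps 200.
Round 4 (Alice proposes): Bob can get 200 next round, worth 0.71 × 200 = 142 now, so Alice offers 142, keeping 58.
Round 3 (Bob proposes): Alice can get 58 next round, worth 0.71 × 58 = 41.18 now, so Bob offers 41.18, keeping 158.82.
Round 2 (Alice proposes): Bob can get 158.82 next round, worth 0.71 × 158.82 = 112.7622 now. Alice offers 112.7622 and keeps 200 − 112.7622 = 87.2378.
Round 1 (Bob proposes): Alice can get 87.2378 next round, worth 0.71 × 87.2378 = 61.938838 now. Bob offers 61.938838 and keeps 200 − 61.938838 = 138.061162.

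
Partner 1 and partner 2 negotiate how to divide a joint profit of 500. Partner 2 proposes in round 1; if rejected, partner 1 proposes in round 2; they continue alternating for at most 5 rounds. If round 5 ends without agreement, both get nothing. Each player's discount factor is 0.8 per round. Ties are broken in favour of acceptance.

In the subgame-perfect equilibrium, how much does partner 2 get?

368.8

By backward induction:
Round 5 (partner 2 proposes): rejection yields 0 for partner 1; partner 2 offers 0 and keeps 500.
Round 4 (partner 1 proposes): partner 2 can get 500 next round, worth 0.8 × 500 = 400 now; partner 1 offers that and keeps 100.
Round 3 (partner 2 proposes): partner 1 can get 100 next round, worth 0.8 × 100 = 80 now. Partner 2 offers 80 and keeps 500 − 80 = 420.
Round 2 (partner 1 proposes): partner 2 can get 420 next round, worth 0.8 × 420 = 336 now, so partner 1 offers 336, keeping 164.
Round 1 (partner 2 proposes): partner 1 can get 164 next round, worth 0.8 × 164 = 131.2 now; partner 2 offers that and keeps 368.8.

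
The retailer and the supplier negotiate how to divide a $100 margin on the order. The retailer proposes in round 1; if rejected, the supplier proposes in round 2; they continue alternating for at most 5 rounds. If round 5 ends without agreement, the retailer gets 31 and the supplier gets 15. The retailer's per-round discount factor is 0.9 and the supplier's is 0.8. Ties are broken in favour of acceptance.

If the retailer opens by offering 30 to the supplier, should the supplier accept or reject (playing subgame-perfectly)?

Round 5 (the retailer proposes): the supplier gets 15 if talks fail, so the retailer offers 15 and keeps 85.
Round 4 (the supplier proposes): the retailer can get 85 next round, worth 0.9 × 85 = 76.5 now; the supplier offers that and keeps 23.5.
Round 3 (the retailer proposes): the supplier can get 23.5 next round, worth 0.8 × 23.5 = 18.8 now. The retailer offers 18.8 and keeps 100 − 18.8 = 81.2.
Round 2 (the supplier proposes): the retailer can get 81.2 next round, worth 0.9 × 81.2 = 73.08 now. The supplier offers 73.08 and keeps 100 − 73.08 = 26.92.
So by rejecting in round 1, the supplier gets 26.92 next round, worth 0.8 × 26.92 = 21.536 now.
Offer 30 ≥ 21.536, so the supplier accepts.

Accept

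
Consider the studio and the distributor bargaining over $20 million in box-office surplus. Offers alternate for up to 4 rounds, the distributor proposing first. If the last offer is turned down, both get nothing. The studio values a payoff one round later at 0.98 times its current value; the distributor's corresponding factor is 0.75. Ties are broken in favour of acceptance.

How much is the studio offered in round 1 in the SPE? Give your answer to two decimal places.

Round 4 (the studio proposes): the distributor will accept anything ≥ 0, so the studio offers 0 and keeps 20.
Round 3 (the distributor proposes): the studio can get 20 next round, worth 0.98 × 20 = 19.6 now; the distributor offers that and keeps 0.4.
Round 2 (the studio proposes): the distributor can get 0.4 next round, worth 0.75 × 0.4 = 0.3 now; the studio offers that and keeps 19.7.
Round 1 (the distributor proposes): the studio can get 19.7 next round, worth 0.98 × 19.7 = 19.306 now; the distributor offers that and keeps 0.694.

19.31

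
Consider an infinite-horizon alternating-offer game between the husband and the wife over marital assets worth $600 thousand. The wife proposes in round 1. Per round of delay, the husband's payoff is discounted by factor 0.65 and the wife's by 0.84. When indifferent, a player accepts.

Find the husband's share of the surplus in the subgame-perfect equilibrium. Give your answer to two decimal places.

In a stationary SPE each proposer offers the other exactly their discounted continuation value.
If the wife keeps x when proposing and the husband keeps y when proposing, then x = 600 − 0.65y and y = 600 − 0.84x.
Solving: x = 600(1 − 0.65) / (1 − 0.84·0.65) = 210 / 0.454 ≈ 462.5551.
The husband gets 600 − 462.5551 ≈ 137.4449.

137.44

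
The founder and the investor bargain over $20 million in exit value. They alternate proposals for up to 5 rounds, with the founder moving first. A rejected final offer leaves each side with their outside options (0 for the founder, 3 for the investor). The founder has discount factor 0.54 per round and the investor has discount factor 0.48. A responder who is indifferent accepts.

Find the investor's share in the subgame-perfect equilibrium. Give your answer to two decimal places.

5.76

Work backward from the last round.
Round 5 (the founder proposes): the investor gets 3 if talks fail, so the founder offers 3 and keeps 17.
Round 4 (the investor proposes): the founder can get 17 next round, worth 0.54 × 17 = 9.18 now, so the investor offers 9.18, keeping 10.82.
Round 3 (the founder proposes): the investor can get 10.82 next round, worth 0.48 × 10.82 = 5.1936 now. The founder offers 5.1936 and keeps 20 − 5.1936 = 14.8064.
Round 2 (the investor proposes): the founder can get 14.8064 next round, worth 0.54 × 14.8064 = 7.995456 now; the investor offers that and keeps 12.004544.
Round 1 (the founder proposes): the investor can get 12.004544 next round, worth 0.48 × 12.004544 = 5.76218112 now, so the founder offers 5.76218112, keeping 14.23781888.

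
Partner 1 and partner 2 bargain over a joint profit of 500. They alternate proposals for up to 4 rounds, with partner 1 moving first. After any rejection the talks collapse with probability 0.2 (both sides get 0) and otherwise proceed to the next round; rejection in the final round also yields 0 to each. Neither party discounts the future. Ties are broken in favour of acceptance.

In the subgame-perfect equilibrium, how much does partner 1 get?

By backward induction:
Round 4 (partner 2 proposes): rejection yields 0 for partner 1; partner 2 offers 0 and keeps 500.
Round 3 (partner 1 proposes): rejecting gives partner 2 an expected 0.8 × 500 = 400; partner 1 offers that and keeps 100.
Round 2 (partner 2 proposes): rejecting gives partner 1 an expected 0.8 × 100 = 80; partner 2 offers that and keeps 420.
Round 1 (partner 1 proposes): rejecting gives partner 2 an expected 0.8 × 420 = 336. Partner 1 offers 336 and keeps 500 − 336 = 164.

164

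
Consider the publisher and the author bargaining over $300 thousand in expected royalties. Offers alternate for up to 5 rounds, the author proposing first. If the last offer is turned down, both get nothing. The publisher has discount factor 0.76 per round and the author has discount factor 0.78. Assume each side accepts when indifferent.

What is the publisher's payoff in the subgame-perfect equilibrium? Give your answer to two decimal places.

Round 5 (the author proposes): rejection yields 0 for the publisher; the author offers 0 and keeps 300.
Round 4 (the publisher proposes): the author can get 300 next round, worth 0.78 × 300 = 234 now, so the publisher offers 234, keeping 66.
Round 3 (the author proposes): the publisher can get 66 next round, worth 0.76 × 66 = 50.16 now, so the author offers 50.16, keeping 249.84.
Round 2 (the publisher proposes): the author can get 249.84 next round, worth 0.78 × 249.84 = 194.8752 now. The publisher offers 194.8752 and keeps 300 − 194.8752 = 105.1248.
Round 1 (the author proposes): the publisher can get 105.1248 next round, worth 0.76 × 105.1248 = 79.894848 now; the author offers that and keeps 220.105152.

79.89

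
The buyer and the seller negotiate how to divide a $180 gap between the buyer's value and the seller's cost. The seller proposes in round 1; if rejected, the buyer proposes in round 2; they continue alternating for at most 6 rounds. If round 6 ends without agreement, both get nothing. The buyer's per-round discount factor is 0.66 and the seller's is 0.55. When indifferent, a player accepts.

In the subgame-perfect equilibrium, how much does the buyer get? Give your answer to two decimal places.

88.52

Round 6 (the buyer proposes): the seller will accept anything ≥ 0, so the buyer offers 0 and keeps 180.
Round 5 (the seller proposes): the buyer can get 180 next round, worth 0.66 × 180 = 118.8 now; the seller offers that and keeps 61.2.
Round 4 (the buyer proposes): the seller can get 61.2 next round, worth 0.55 × 61.2 = 33.66 now. The buyer offers 33.66 and keeps 180 − 33.66 = 146.34.
Round 3 (the seller proposes): the buyer can get 146.34 next round, worth 0.66 × 146.34 = 96.5844 now; the seller offers that and keeps 83.4156.
Round 2 (the buyer proposes): the seller can get 83.4156 next round, worth 0.55 × 83.4156 = 45.87858 now, so the buyer offers 45.87858, keeping 134.12142.
Round 1 (the seller proposes): the buyer can get 134.12142 next round, worth 0.66 × 134.12142 = 88.5201372 now, so the seller offers 88.5201372, keeping 91.4798628.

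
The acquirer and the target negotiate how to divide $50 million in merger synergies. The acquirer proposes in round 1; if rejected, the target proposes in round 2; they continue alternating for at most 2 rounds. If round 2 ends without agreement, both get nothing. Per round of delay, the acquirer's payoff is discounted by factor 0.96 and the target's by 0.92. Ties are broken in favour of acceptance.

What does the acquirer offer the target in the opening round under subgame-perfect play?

Round 2 (the target proposes): the acquirer will accept anything ≥ 0, so the target offers 0 and keeps 50.
Round 1 (the acquirer proposes): the target can get 50 next round, worth 0.92 × 50 = 46 now. The acquirer offers 46 and keeps 50 − 46 = 4.

46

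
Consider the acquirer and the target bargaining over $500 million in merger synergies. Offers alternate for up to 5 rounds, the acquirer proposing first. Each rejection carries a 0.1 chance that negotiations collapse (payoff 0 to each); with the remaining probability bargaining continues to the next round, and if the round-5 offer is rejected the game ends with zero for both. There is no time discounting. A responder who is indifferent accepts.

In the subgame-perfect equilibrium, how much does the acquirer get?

418.55

Round 5 (the acquirer proposes): rejection yields 0 for the target; the acquirer offers 0 and keeps 500.
Round 4 (the target proposes): rejecting gives the acquirer an expected 0.9 × 500 = 450; the target offers that and keeps 50.
Round 3 (the acquirer proposes): rejecting gives the target an expected 0.9 × 50 = 45. The acquirer offers 45 and keeps 500 − 45 = 455.
Round 2 (the target proposes): rejecting gives the acquirer an expected 0.9 × 455 = 409.5; the target offers that and keeps 90.5.
Round 1 (the acquirer proposes): rejecting gives the target an expected 0.9 × 90.5 = 81.45. The acquirer offers 81.45 and keeps 500 − 81.45 = 418.55.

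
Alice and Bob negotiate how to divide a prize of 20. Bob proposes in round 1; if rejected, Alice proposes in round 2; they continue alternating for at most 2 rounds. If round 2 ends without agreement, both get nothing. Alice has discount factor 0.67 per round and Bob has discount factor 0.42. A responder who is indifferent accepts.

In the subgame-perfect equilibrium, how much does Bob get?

6.6

Round 2 (Alice proposes): Bob will accept anything ≥ 0, so Alice offers 0 and keeps 20.
Round 1 (Bob proposes): Alice can get 20 next round, worth 0.67 × 20 = 13.4 now; Bob offers that and keeps 6.6.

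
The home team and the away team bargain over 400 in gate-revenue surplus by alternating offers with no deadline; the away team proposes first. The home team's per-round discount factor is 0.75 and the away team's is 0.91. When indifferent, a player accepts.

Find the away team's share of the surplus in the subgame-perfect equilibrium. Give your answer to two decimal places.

314.96

In a stationary SPE each proposer offers the other exactly their discounted continuation value.
If the away team keeps x when proposing and the home team keeps y when proposing, then x = 400 − 0.75y and y = 400 − 0.91x.
Solving: x = 400(1 − 0.75) / (1 − 0.91·0.75) = 100 / 0.3175 ≈ 314.9606.
The home team gets 400 − 314.9606 ≈ 85.0394.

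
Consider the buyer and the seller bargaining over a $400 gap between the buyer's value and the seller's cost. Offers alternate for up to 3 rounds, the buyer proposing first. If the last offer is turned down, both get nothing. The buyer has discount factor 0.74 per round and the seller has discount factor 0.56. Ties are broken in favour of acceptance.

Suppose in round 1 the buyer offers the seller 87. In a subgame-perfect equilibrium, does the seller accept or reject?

Round 3 (the buyer proposes): the seller will accept anything ≥ 0, so the buyer offers 0 and keeps 400.
Round 2 (the seller proposes): the buyer can get 400 next round, worth 0.74 × 400 = 296 now; the seller offers that and keeps 104.
So by rejecting in round 1, the seller gets 104 next round, worth 0.56 × 104 = 58.24 now.
Offer 87 ≥ 58.24, so the seller accepts.

Accept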